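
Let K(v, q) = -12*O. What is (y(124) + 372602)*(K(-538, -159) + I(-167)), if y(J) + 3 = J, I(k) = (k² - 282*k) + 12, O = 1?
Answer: 27947888709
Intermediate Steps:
I(k) = 12 + k² - 282*k
y(J) = -3 + J
K(v, q) = -12 (K(v, q) = -12*1 = -12)
(y(124) + 372602)*(K(-538, -159) + I(-167)) = ((-3 + 124) + 372602)*(-12 + (12 + (-167)² - 282*(-167))) = (121 + 372602)*(-12 + (12 + 27889 + 47094)) = 372723*(-12 + 74995) = 372723*74983 = 27947888709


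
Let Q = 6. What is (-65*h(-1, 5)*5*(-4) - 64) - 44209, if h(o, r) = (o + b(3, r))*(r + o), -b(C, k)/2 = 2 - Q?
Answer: -7873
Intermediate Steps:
b(C, k) = 8 (b(C, k) = -2*(2 - 1*6) = -2*(2 - 6) = -2*(-4) = 8)
h(o, r) = (8 + o)*(o + r) (h(o, r) = (o + 8)*(r + o) = (8 + o)*(o + r))
(-65*h(-1, 5)*5*(-4) - 64) - 44209 = (-65*((-1)² + 8*(-1) + 8*5 - 1*5)*5*(-4) - 64) - 44209 = (-65*(1 - 8 + 40 - 5)*5*(-4) - 64) - 44209 = (-65*28*5*(-4) - 64) - 44209 = (-9100*(-4) - 64) - 44209 = (-65*(-560) - 64) - 44209 = (36400 - 64) - 44209 = 36336 - 44209 = -7873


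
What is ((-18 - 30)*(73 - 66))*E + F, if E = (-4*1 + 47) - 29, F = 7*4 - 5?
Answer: -4681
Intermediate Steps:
F = 23 (F = 28 - 5 = 23)
E = 14 (E = (-4 + 47) - 29 = 43 - 29 = 14)
((-18 - 30)*(73 - 66))*E + F = ((-18 - 30)*(73 - 66))*14 + 23 = -48*7*14 + 23 = -336*14 + 23 = -4704 + 23 = -4681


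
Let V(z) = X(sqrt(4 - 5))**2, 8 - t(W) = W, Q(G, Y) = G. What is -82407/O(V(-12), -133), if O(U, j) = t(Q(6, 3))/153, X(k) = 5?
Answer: -12608271/2 ≈ -6.3041e+6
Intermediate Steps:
t(W) = 8 - W
V(z) = 25 (V(z) = 5**2 = 25)
O(U, j) = 2/153 (O(U, j) = (8 - 1*6)/153 = (8 - 6)*(1/153) = 2*(1/153) = 2/153)
-82407/O(V(-12), -133) = -82407/2/153 = -82407*153/2 = -12608271/2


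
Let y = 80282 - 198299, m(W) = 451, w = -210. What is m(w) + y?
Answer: -117566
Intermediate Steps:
y = -118017
m(w) + y = 451 - 118017 = -117566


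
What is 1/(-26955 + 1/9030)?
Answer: -9030/243403649 ≈ -3.7099e-5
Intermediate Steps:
1/(-26955 + 1/9030) = 1/(-243403649/9030) = -9030/243403649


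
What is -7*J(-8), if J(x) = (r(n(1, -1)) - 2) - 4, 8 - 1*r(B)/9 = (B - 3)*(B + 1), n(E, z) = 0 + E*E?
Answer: -714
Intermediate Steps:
n(E, z) = E² (n(E, z) = 0 + E² = E²)
r(B) = 72 - 9*(1 + B)*(-3 + B) (r(B) = 72 - 9*(B - 3)*(B + 1) = 72 - 9*(-3 + B)*(1 + B) = 72 - 9*(1 + B)*(-3 + B))
J(x) = 102 (J(x) = ((99 - 9*(1²)² + 18*1²) - 2) - 4 = ((99 - 9*1² + 18*1) - 2) - 4 = ((99 - 9*1 + 18) - 2) - 4 = ((99 - 9 + 18) - 2) - 4 = (108 - 2) - 4 = 106 - 4 = 102)
-7*J(-8) = -7*102 = -714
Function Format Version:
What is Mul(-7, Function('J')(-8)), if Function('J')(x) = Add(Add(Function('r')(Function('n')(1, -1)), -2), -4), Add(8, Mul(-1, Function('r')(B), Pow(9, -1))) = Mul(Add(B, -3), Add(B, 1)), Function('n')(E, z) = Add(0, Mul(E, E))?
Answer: -714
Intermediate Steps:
Function('n')(E, z) = Pow(E, 2) (Function('n')(E, z) = Add(0, Pow(E, 2)) = Pow(E, 2))
Function('r')(B) = Add(72, Mul(-9, Add(1, B), Add(-3, B))) (Function('r')(B) = Add(72, Mul(-9, Mul(Add(B, -3), Add(B, 1)))) = Add(72, Mul(-9, Mul(Add(-3, B), Add(1, B)))) = Add(72, Mul(-9, Mul(Add(1, B), Add(-3, B)))) = Add(72, Mul(-9, Add(1, B), Add(-3, B))))
Function('J')(x) = 102 (Function('J')(x) = Add(Add(Add(99, Mul(-9, Pow(Pow(1, 2), 2)), Mul(18, Pow(1, 2))), -2), -4) = Add(Add(Add(99, Mul(-9, Pow(1, 2)), Mul(18, 1)), -2), -4) = Add(Add(Add(99, Mul(-9, 1), 18), -2), -4) = Add(Add(Add(99, -9, 18), -2), -4) = Add(Add(108, -2), -4) = Add(106, -4) = 102)
Mul(-7, Function('J')(-8)) = Mul(-7, 102) = -714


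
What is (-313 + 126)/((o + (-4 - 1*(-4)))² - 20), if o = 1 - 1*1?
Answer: 187/20 ≈ 9.3500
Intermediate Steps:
o = 0 (o = 1 - 1 = 0)
(-313 + 126)/((o + (-4 - 1*(-4)))² - 20) = (-313 + 126)/((0 + (-4 - 1*(-4)))² - 20) = -187/((0 + (-4 + 4))² - 20) = -187/((0 + 0)² - 20) = -187/(0² - 20) = -187/(0 - 20) = -187/(-20) = -187*(-1/20) = 187/20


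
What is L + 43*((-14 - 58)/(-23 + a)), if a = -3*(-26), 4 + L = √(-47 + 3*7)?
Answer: -3316/55 + I*√26 ≈ -60.291 + 5.099*I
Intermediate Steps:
L = -4 + I*√26 (L = -4 + √(-47 + 3*7) = -4 + √(-47 + 21) = -4 + √(-26) = -4 + I*√26 ≈ -4.0 + 5.099*I)
a = 78
L + 43*((-14 - 58)/(-23 + a)) = (-4 + I*√26) + 43*((-14 - 58)/(-23 + 78)) = (-4 + I*√26) + 43*(-72/55) = (-4 + I*√26) - 3096/55 = -3316/55 + I*√26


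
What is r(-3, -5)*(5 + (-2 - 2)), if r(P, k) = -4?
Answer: -4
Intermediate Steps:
r(-3, -5)*(5 + (-2 - 2)) = -4*(5 + (-2 - 2)) = -4*(5 - 4) = -4*1 = -4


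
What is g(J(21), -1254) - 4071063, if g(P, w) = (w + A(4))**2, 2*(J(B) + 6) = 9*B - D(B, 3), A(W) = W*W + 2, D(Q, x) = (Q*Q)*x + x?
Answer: -2543367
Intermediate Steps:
D(Q, x) = x + x*Q**2 (D(Q, x) = Q**2*x + x = x*Q**2 + x = x + x*Q**2)
A(W) = 2 + W**2 (A(W) = W**2 + 2 = 2 + W**2)
J(B) = -15/2 - 3*B**2/2 + 9*B/2 (J(B) = -6 + (9*B - 3*(1 + B**2))/2 = -6 + (9*B - (3 + 3*B**2))/2 = -6 + (9*B + (-3 - 3*B**2))/2 = -6 + (-3 - 3*B**2 + 9*B)/2 = -6 + (-3/2 - 3*B**2/2 + 9*B/2) = -15/2 - 3*B**2/2 + 9*B/2)
g(P, w) = (18 + w)**2 (g(P, w) = (w + (2 + 4**2))**2 = (w + (2 + 16))**2 = (w + 18)**2 = (18 + w)**2)
g(J(21), -1254) - 4071063 = (18 - 1254)**2 - 4071063 = (-1236)**2 - 4071063 = 1527696 - 4071063 = -2543367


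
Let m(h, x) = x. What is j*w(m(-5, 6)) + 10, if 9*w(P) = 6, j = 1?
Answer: 32/3 ≈ 10.667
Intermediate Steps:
w(P) = ⅔ (w(P) = (⅑)*6 = ⅔)
j*w(m(-5, 6)) + 10 = 1*(⅔) + 10 = ⅔ + 10 = 32/3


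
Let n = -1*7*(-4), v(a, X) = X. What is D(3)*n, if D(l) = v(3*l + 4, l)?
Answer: 84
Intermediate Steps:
D(l) = l
n = 28 (n = -7*(-4) = 28)
D(3)*n = 3*28 = 84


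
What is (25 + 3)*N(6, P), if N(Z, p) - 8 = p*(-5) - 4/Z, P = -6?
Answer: 3136/3 ≈ 1045.3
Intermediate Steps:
N(Z, p) = 8 - 5*p - 4/Z (N(Z, p) = 8 + (p*(-5) - 4/Z) = 8 + (-5*p - 4/Z) = 8 - 5*p - 4/Z)
(25 + 3)*N(6, P) = (25 + 3)*(8 - 5*(-6) - 4/6) = 28*(8 + 30 - 4*1/6) = 28*(8 + 30 - 2/3) = 28*(112/3) = 3136/3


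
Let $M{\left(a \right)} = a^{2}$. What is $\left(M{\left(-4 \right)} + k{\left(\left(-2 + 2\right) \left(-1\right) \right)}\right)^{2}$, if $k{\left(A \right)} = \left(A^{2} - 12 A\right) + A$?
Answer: $256$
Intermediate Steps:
$k{\left(A \right)} = A^{2} - 11 A$
$\left(M{\left(-4 \right)} + k{\left(\left(-2 + 2\right) \left(-1\right) \right)}\right)^{2} = \left(\left(-4\right)^{2} + \left(-2 + 2\right) \left(-1\right) \left(-11 + \left(-2 + 2\right) \left(-1\right)\right)\right)^{2} = \left(16 + 0 \left(-1\right) \left(-11 + 0 \left(-1\right)\right)\right)^{2} = \left(16 + 0 \left(-11 + 0\right)\right)^{2} = \left(16 + 0 \left(-11\right)\right)^{2} = \left(16 + 0\right)^{2} = 16^{2} = 256$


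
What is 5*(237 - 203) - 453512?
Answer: -453342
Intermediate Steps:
5*(237 - 203) - 453512 = 5*34 - 453512 = 170 - 453512 = -453342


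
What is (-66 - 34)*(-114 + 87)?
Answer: 2700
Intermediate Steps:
(-66 - 34)*(-114 + 87) = -100*(-27) = 2700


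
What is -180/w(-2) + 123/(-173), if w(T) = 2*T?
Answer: 7662/173 ≈ 44.289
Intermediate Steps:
-180/w(-2) + 123/(-173) = -180/(2*(-2)) + 123/(-173) = -180/(-4) + 123*(-1/173) = -180*(-¼) - 123/173 = 45 - 123/173 = 7662/173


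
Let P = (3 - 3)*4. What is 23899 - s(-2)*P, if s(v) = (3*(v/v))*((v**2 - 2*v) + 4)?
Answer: 23899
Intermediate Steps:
P = 0 (P = 0*4 = 0)
s(v) = 12 - 6*v + 3*v**2 (s(v) = (3*1)*(4 + v**2 - 2*v) = 3*(4 + v**2 - 2*v) = 12 - 6*v + 3*v**2)
23899 - s(-2)*P = 23899 - (12 - 6*(-2) + 3*(-2)**2)*0 = 23899 - (12 + 12 + 3*4)*0 = 23899 - (12 + 12 + 12)*0 = 23899 - 36*0 = 23899 - 1*0 = 23899 + 0 = 23899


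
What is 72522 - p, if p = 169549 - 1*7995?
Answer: -89032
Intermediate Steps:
p = 161554 (p = 169549 - 7995 = 161554)
72522 - p = 72522 - 1*161554 = 72522 - 161554 = -89032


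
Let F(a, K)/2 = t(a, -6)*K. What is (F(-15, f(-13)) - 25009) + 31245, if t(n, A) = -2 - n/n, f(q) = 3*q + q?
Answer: 6548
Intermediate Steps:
f(q) = 4*q
t(n, A) = -3 (t(n, A) = -2 - 1*1 = -2 - 1 = -3)
F(a, K) = -6*K (F(a, K) = 2*(-3*K) = -6*K)
(F(-15, f(-13)) - 25009) + 31245 = (-24*(-13) - 25009) + 31245 = (-6*(-52) - 25009) + 31245 = (312 - 25009) + 31245 = -24697 + 31245 = 6548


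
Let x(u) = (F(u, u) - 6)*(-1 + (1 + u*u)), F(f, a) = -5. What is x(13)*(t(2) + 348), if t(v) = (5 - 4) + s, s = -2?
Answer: -645073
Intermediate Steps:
t(v) = -1 (t(v) = (5 - 4) - 2 = 1 - 2 = -1)
x(u) = -11*u**2 (x(u) = (-5 - 6)*(-1 + (1 + u*u)) = -11*(-1 + (1 + u**2)) = -11*u**2)
x(13)*(t(2) + 348) = (-11*13**2)*(-1 + 348) = -11*169*347 = -1859*347 = -645073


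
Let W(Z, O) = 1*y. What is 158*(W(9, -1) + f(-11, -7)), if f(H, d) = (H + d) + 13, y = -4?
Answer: -1422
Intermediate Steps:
f(H, d) = 13 + H + d
W(Z, O) = -4 (W(Z, O) = 1*(-4) = -4)
158*(W(9, -1) + f(-11, -7)) = 158*(-4 + (13 - 11 - 7)) = 158*(-4 - 5) = 158*(-9) = -1422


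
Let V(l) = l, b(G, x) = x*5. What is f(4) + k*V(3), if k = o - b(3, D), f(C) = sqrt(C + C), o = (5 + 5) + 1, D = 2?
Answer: 3 + 2*sqrt(2) ≈ 5.8284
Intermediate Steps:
b(G, x) = 5*x
o = 11 (o = 10 + 1 = 11)
f(C) = sqrt(2)*sqrt(C) (f(C) = sqrt(2*C) = sqrt(2)*sqrt(C))
k = 1 (k = 11 - 5*2 = 11 - 1*10 = 11 - 10 = 1)
f(4) + k*V(3) = sqrt(2)*sqrt(4) + 1*3 = sqrt(2)*2 + 3 = 2*sqrt(2) + 3 = 3 + 2*sqrt(2)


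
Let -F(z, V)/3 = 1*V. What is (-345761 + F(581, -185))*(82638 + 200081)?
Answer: -97596295114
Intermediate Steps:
F(z, V) = -3*V
(-345761 + F(581, -185))*(82638 + 200081) = (-345761 - 3*(-185))*(82638 + 200081) = (-345761 + 555)*282719 = -345206*282719 = -97596295114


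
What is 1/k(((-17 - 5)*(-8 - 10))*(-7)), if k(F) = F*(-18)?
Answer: 1/49896 ≈ 2.0042e-5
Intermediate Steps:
k(F) = -18*F
1/k(((-17 - 5)*(-8 - 10))*(-7)) = 1/(-18*(-17 - 5)*(-8 - 10)*(-7)) = 1/(-18*(-22*(-18))*(-7)) = 1/(-7128*(-7)) = 1/(-18*(-2772)) = 1/49896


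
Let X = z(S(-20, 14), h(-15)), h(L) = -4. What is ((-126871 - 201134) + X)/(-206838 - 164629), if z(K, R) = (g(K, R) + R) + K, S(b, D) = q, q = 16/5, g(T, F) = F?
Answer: 1640049/1857335 ≈ 0.88301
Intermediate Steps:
q = 16/5 (q = 16*(⅕) = 16/5 ≈ 3.2000)
S(b, D) = 16/5
z(K, R) = K + 2*R (z(K, R) = (R + R) + K = 2*R + K = K + 2*R)
X = -24/5 (X = 16/5 + 2*(-4) = 16/5 - 8 = -24/5 ≈ -4.8000)
((-126871 - 201134) + X)/(-206838 - 164629) = ((-126871 - 201134) - 24/5)/(-206838 - 164629) = (-328005 - 24/5)/(-371467) = -1640049/5*(-1/371467) = 1640049/1857335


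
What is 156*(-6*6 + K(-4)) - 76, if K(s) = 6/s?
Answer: -5926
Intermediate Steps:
156*(-6*6 + K(-4)) - 76 = 156*(-6*6 + 6/(-4)) - 76 = 156*(-36 + 6*(-1/4)) - 76 = 156*(-36 - 3/2) - 76 = 156*(-75/2) - 76 = -5850 - 76 = -5926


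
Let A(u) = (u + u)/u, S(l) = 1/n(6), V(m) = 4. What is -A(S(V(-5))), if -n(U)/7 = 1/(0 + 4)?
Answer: -2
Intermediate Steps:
n(U) = -7/4 (n(U) = -7/(0 + 4) = -7/4)
S(l) = -4/7 (S(l) = 1/(-7/4) = -4/7)
A(u) = 2 (A(u) = (2*u)/u = 2)
-A(S(V(-5))) = -1*2 = -2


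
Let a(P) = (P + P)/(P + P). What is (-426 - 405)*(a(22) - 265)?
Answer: 219384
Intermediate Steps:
a(P) = 1 (a(P) = (2*P)/((2*P)) = (2*P)*(1/(2*P)) = 1)
(-426 - 405)*(a(22) - 265) = (-426 - 405)*(1 - 265) = -831*(-264) = 219384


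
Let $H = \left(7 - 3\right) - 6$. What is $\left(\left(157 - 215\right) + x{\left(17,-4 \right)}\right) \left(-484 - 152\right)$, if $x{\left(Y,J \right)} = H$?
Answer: $38160$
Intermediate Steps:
$H = -2$ ($H = 4 - 6 = -2$)
$x{\left(Y,J \right)} = -2$
$\left(\left(157 - 215\right) + x{\left(17,-4 \right)}\right) \left(-484 - 152\right) = \left(\left(157 - 215\right) - 2\right) \left(-484 - 152\right) = \left(\left(157 - 215\right) - 2\right) \left(-636\right) = \left(-58 - 2\right) \left(-636\right) = \left(-60\right) \left(-636\right) = 38160$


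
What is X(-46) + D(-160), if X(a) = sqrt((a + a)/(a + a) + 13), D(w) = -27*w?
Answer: 4320 + sqrt(14) ≈ 4323.7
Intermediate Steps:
X(a) = sqrt(14) (X(a) = sqrt((2*a)/((2*a)) + 13) = sqrt((2*a)*(1/(2*a)) + 13) = sqrt(1 + 13) = sqrt(14))
X(-46) + D(-160) = sqrt(14) - 27*(-160) = sqrt(14) + 4320 = 4320 + sqrt(14)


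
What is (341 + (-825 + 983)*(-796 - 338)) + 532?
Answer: -178299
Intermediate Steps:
(341 + (-825 + 983)*(-796 - 338)) + 532 = (341 + 158*(-1134)) + 532 = (341 - 179172) + 532 = -178831 + 532 = -178299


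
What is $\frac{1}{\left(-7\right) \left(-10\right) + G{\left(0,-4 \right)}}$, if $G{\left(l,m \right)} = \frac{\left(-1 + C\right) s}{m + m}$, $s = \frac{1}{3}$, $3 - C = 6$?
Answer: $\frac{6}{421} \approx 0.014252$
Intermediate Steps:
$C = -3$ ($C = 3 - 6 = -3$)
$s = \frac{1}{3} \approx 0.33333$
$G{\left(l,m \right)} = - \frac{2}{3 m}$ ($G{\left(l,m \right)} = \frac{\left(-1 - 3\right) \frac{1}{3}}{m + m} = \frac{\left(-4\right) \frac{1}{3}}{2 m} = \frac{1}{2 m} \left(- \frac{4}{3}\right) = - \frac{2}{3 m}$)
$\frac{1}{\left(-7\right) \left(-10\right) + G{\left(0,-4 \right)}} = \frac{1}{\left(-7\right) \left(-10\right) - \frac{2}{3 \left(-4\right)}} = \frac{1}{70 - - \frac{1}{6}} = \frac{1}{70 + \frac{1}{6}} = \frac{1}{\frac{421}{6}} = \frac{6}{421}$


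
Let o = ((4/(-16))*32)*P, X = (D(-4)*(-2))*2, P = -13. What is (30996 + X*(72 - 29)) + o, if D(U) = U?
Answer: 31788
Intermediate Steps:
X = 16 (X = -4*(-2)*2 = 8*2 = 16)
o = 104 (o = ((4/(-16))*32)*(-13) = ((4*(-1/16))*32)*(-13) = -¼*32*(-13) = -8*(-13) = 104)
(30996 + X*(72 - 29)) + o = (30996 + 16*(72 - 29)) + 104 = (30996 + 16*43) + 104 = (30996 + 688) + 104 = 31684 + 104 = 31788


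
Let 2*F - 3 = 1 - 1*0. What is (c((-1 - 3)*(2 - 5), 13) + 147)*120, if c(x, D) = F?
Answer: 17880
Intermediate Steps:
F = 2 (F = 3/2 + (1 - 1*0)/2 = 3/2 + (1 + 0)/2 = 3/2 + (½)*1 = 3/2 + ½ = 2)
c(x, D) = 2
(c((-1 - 3)*(2 - 5), 13) + 147)*120 = (2 + 147)*120 = 149*120 = 17880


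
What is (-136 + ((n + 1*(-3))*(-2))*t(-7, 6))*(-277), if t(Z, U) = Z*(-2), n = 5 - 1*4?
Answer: 22160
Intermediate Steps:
n = 1 (n = 5 - 4 = 1)
t(Z, U) = -2*Z
(-136 + ((n + 1*(-3))*(-2))*t(-7, 6))*(-277) = (-136 + ((1 + 1*(-3))*(-2))*(-2*(-7)))*(-277) = (-136 + ((1 - 3)*(-2))*14)*(-277) = (-136 - 2*(-2)*14)*(-277) = (-136 + 4*14)*(-277) = (-136 + 56)*(-277) = -80*(-277) = 22160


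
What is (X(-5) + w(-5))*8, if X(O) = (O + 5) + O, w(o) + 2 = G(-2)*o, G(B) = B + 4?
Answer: -136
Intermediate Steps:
G(B) = 4 + B
w(o) = -2 + 2*o (w(o) = -2 + (4 - 2)*o = -2 + 2*o)
X(O) = 5 + 2*O (X(O) = (5 + O) + O = 5 + 2*O)
(X(-5) + w(-5))*8 = ((5 + 2*(-5)) + (-2 + 2*(-5)))*8 = ((5 - 10) + (-2 - 10))*8 = (-5 - 12)*8 = -17*8 = -136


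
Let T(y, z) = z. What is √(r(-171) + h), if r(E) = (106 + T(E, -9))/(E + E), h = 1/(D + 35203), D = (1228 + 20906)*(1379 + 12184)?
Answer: I*√332267993303091757730/34227205530 ≈ 0.53257*I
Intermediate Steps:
D = 300203442 (D = 22134*13563 = 300203442)
h = 1/300238645 (h = 1/(300203442 + 35203) = 1/300238645 ≈ 3.3307e-9)
r(E) = 97/(2*E) (r(E) = (106 - 9)/(E + E) = 97/((2*E)) = 97*(1/(2*E)) = 97/(2*E))
√(r(-171) + h) = √((97/2)/(-171) + 1/300238645) = √((97/2)*(-1/171) + 1/300238645) = √(-97/342 + 1/300238645) = √(-29123148223/102681616590) = I*√332267993303091757730/34227205530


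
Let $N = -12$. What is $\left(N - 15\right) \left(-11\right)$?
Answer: $297$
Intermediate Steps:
$\left(N - 15\right) \left(-11\right) = \left(-12 - 15\right) \left(-11\right) = \left(-27\right) \left(-11\right) = 297$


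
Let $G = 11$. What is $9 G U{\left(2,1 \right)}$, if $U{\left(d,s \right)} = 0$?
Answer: $0$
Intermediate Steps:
$9 G U{\left(2,1 \right)} = 9 \cdot 11 \cdot 0 = 99 \cdot 0 = 0$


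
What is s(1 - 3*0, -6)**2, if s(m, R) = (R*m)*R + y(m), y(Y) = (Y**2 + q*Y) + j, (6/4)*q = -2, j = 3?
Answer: 13456/9 ≈ 1495.1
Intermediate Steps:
q = -4/3 (q = (2/3)*(-2) = -4/3 ≈ -1.3333)
y(Y) = 3 + Y**2 - 4*Y/3 (y(Y) = (Y**2 - 4*Y/3) + 3 = 3 + Y**2 - 4*Y/3)
s(m, R) = 3 + m**2 - 4*m/3 + m*R**2 (s(m, R) = (R*m)*R + (3 + m**2 - 4*m/3) = m*R**2 + (3 + m**2 - 4*m/3) = 3 + m**2 - 4*m/3 + m*R**2)
s(1 - 3*0, -6)**2 = (3 + (1 - 3*0)**2 - 4*(1 - 3*0)/3 + (1 - 3*0)*(-6)**2)**2 = (3 + (1 + 0)**2 - 4*(1 + 0)/3 + (1 + 0)*36)**2 = (3 + 1**2 - 4/3*1 + 1*36)**2 = (3 + 1 - 4/3 + 36)**2 = (116/3)**2 = 13456/9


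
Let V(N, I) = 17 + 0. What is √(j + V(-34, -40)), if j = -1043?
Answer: 3*I*√114 ≈ 32.031*I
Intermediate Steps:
V(N, I) = 17
√(j + V(-34, -40)) = √(-1043 + 17) = √(-1026) = 3*I*√114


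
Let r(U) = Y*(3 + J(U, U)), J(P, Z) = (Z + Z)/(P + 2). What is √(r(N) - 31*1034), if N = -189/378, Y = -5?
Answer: I*√288591/3 ≈ 179.07*I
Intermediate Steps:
N = -½ (N = -189*1/378 = -½ ≈ -0.50000)
J(P, Z) = 2*Z/(2 + P) (J(P, Z) = (2*Z)/(2 + P) = 2*Z/(2 + P))
r(U) = -15 - 10*U/(2 + U) (r(U) = -5*(3 + 2*U/(2 + U)) = -15 - 10*U/(2 + U))
√(r(N) - 31*1034) = √(5*(-6 - 5*(-½))/(2 - ½) - 31*1034) = √(5*(-6 + 5/2)/(3/2) - 32054) = √(5*(⅔)*(-7/2) - 32054) = √(-35/3 - 32054) = √(-96197/3) = I*√288591/3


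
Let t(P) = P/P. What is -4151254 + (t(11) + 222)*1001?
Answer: -3928031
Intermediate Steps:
t(P) = 1
-4151254 + (t(11) + 222)*1001 = -4151254 + (1 + 222)*1001 = -4151254 + 223*1001 = -4151254 + 223223 = -3928031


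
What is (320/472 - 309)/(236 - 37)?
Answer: -18191/11741 ≈ -1.5494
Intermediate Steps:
(320/472 - 309)/(236 - 37) = (320*(1/472) - 309)/199 = (40/59 - 309)*(1/199) = -18191/59*1/199 = -18191/11741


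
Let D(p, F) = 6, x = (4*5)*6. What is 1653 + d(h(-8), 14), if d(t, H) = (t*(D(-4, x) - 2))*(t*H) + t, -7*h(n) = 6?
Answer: 11853/7 ≈ 1693.3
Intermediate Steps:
x = 120 (x = 20*6 = 120)
h(n) = -6/7 (h(n) = -⅐*6 = -6/7)
d(t, H) = t + 4*H*t² (d(t, H) = (t*(6 - 2))*(t*H) + t = (t*4)*(H*t) + t = (4*t)*(H*t) + t = 4*H*t² + t = t + 4*H*t²)
1653 + d(h(-8), 14) = 1653 - 6*(1 + 4*14*(-6/7))/7 = 1653 - 6*(1 - 48)/7 = 1653 - 6/7*(-47) = 1653 + 282/7 = 11853/7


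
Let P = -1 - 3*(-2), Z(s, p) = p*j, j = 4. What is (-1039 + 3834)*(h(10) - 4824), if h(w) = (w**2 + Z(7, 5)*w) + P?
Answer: -12630605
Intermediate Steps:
Z(s, p) = 4*p (Z(s, p) = p*4 = 4*p)
P = 5 (P = -1 + 6 = 5)
h(w) = 5 + w**2 + 20*w (h(w) = (w**2 + (4*5)*w) + 5 = (w**2 + 20*w) + 5 = 5 + w**2 + 20*w)
(-1039 + 3834)*(h(10) - 4824) = (-1039 + 3834)*((5 + 10**2 + 20*10) - 4824) = 2795*((5 + 100 + 200) - 4824) = 2795*(305 - 4824) = 2795*(-4519) = -12630605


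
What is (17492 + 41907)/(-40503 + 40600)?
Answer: 59399/97 ≈ 612.36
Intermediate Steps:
(17492 + 41907)/(-40503 + 40600) = 59399/97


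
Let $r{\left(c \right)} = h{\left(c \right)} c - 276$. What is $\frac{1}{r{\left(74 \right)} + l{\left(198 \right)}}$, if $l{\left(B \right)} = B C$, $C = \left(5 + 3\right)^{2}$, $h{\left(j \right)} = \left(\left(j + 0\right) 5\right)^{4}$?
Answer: $\frac{1}{1386879152396} \approx 7.2104 \cdot 10^{-13}$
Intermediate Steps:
$h{\left(j \right)} = 625 j^{4}$ ($h{\left(j \right)} = \left(j 5\right)^{4} = \left(5 j\right)^{4} = 625 j^{4}$)
$C = 64$ ($C = 8^{2} = 64$)
$r{\left(c \right)} = -276 + 625 c^{5}$ ($r{\left(c \right)} = 625 c^{4} c - 276 = 625 c^{5} - 276 = -276 + 625 c^{5}$)
$l{\left(B \right)} = 64 B$ ($l{\left(B \right)} = B 64 = 64 B$)
$\frac{1}{r{\left(74 \right)} + l{\left(198 \right)}} = \frac{1}{\left(-276 + 625 \cdot 74^{5}\right) + 64 \cdot 198} = \frac{1}{\left(-276 + 625 \cdot 2219006624\right) + 12672} = \frac{1}{\left(-276 + 1386879140000\right) + 12672} = \frac{1}{1386879139724 + 12672} = \frac{1}{1386879152396}$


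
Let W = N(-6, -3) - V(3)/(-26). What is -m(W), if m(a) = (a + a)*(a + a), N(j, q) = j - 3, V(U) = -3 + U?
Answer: -324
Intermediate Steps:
N(j, q) = -3 + j
W = -9 (W = (-3 - 6) - (-3 + 3)/(-26) = -9 - 0*(-1)/26 = -9 - 1*0 = -9 + 0 = -9)
m(a) = 4*a² (m(a) = (2*a)*(2*a) = 4*a²)
-m(W) = -4*(-9)² = -4*81 = -1*324 = -324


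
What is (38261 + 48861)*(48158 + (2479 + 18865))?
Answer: 6055153244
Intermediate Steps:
(38261 + 48861)*(48158 + (2479 + 18865)) = 87122*(48158 + 21344) = 87122*69502 = 6055153244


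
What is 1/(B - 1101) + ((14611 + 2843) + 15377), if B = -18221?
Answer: 634360581/19322 ≈ 32831.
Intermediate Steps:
1/(B - 1101) + ((14611 + 2843) + 15377) = 1/(-18221 - 1101) + ((14611 + 2843) + 15377) = 1/(-19322) + (17454 + 15377) = -1/19322 + 32831 = 634360581/19322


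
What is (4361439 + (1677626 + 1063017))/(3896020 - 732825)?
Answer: 7102082/3163195 ≈ 2.2452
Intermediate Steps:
(4361439 + (1677626 + 1063017))/(3896020 - 732825) = (4361439 + 2740643)/3163195 = 7102082*(1/3163195) = 7102082/3163195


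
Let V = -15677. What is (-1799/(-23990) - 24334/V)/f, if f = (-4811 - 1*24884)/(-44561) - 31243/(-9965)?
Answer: 54349596200447559/126978177469543508 ≈ 0.42802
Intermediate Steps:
f = 1688129998/444050365 (f = (-4811 - 24884)*(-1/44561) - 31243*(-1/9965) = -29695*(-1/44561) + 31243/9965 = 29695/44561 + 31243/9965 = 1688129998/444050365 ≈ 3.8017)
(-1799/(-23990) - 24334/V)/f = (-1799/(-23990) - 24334/(-15677))/(1688129998/444050365) = (-1799*(-1/23990) - 24334*(-1/15677))*(444050365/1688129998) = (1799/23990 + 24334/15677)*(444050365/1688129998) = (611975583/376091230)*(444050365/1688129998) = 54349596200447559/126978177469543508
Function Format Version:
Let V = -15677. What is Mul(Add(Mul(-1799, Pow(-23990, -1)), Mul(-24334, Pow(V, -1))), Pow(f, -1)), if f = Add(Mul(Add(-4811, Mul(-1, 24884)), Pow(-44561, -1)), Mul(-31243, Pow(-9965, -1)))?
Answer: Rational(54349596200447559, 126978177469543508) ≈ 0.42802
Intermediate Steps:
f = Rational(1688129998, 444050365) (f = Add(Mul(Add(-4811, -24884), Rational(-1, 44561)), Mul(-31243, Rational(-1, 9965))) = Add(Mul(-29695, Rational(-1, 44561)), Rational(31243, 9965)) = Add(Rational(29695, 44561), Rational(31243, 9965)) = Rational(1688129998, 444050365) ≈ 3.8017)
Mul(Add(Mul(-1799, Pow(-23990, -1)), Mul(-24334, Pow(V, -1))), Pow(f, -1)) = Mul(Add(Mul(-1799, Pow(-23990, -1)), Mul(-24334, Pow(-15677, -1))), Pow(Rational(1688129998, 444050365), -1)) = Mul(Add(Mul(-1799, Rational(-1, 23990)), Mul(-24334, Rational(-1, 15677))), Rational(444050365, 1688129998)) = Mul(Add(Rational(1799, 23990), Rational(24334, 15677)), Rational(444050365, 1688129998)) = Mul(Rational(611975583, 376091230), Rational(444050365, 1688129998)) = Rational(54349596200447559, 126978177469543508)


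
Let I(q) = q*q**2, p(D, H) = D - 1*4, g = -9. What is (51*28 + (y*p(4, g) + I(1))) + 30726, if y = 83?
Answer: 32155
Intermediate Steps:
p(D, H) = -4 + D (p(D, H) = D - 4 = -4 + D)
I(q) = q**3
(51*28 + (y*p(4, g) + I(1))) + 30726 = (51*28 + (83*(-4 + 4) + 1**3)) + 30726 = (1428 + (83*0 + 1)) + 30726 = (1428 + (0 + 1)) + 30726 = (1428 + 1) + 30726 = 1429 + 30726 = 32155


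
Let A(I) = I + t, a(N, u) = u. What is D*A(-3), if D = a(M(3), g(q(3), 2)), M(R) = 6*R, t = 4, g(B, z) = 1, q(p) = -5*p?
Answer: 1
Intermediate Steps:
D = 1
A(I) = 4 + I (A(I) = I + 4 = 4 + I)
D*A(-3) = 1*(4 - 3) = 1*1 = 1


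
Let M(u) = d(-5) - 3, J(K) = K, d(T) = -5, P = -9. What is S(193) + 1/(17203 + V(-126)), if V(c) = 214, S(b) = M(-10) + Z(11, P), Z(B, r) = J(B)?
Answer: 52252/17417 ≈ 3.0001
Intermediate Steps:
Z(B, r) = B
M(u) = -8 (M(u) = -5 - 3 = -8)
S(b) = 3 (S(b) = -8 + 11 = 3)
S(193) + 1/(17203 + V(-126)) = 3 + 1/(17203 + 214) = 3 + 1/17417 = 52252/17417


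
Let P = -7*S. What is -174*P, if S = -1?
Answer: -1218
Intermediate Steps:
P = 7 (P = -7*(-1) = 7)
-174*P = -174*7 = -1218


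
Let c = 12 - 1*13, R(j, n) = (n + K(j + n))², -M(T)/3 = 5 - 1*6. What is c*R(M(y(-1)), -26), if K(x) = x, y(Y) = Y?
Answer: -2401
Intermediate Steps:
M(T) = 3 (M(T) = -3*(5 - 1*6) = -3*(5 - 6) = -3*(-1) = 3)
R(j, n) = (j + 2*n)² (R(j, n) = (n + (j + n))² = (j + 2*n)²)
c = -1 (c = 12 - 13 = -1)
c*R(M(y(-1)), -26) = -(3 + 2*(-26))² = -(3 - 52)² = -1*(-49)² = -1*2401 = -2401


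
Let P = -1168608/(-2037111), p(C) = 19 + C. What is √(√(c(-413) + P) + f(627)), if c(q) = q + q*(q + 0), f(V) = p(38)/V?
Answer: √(5072003721059 + 164326954*√19614426699169099)/7469407 ≈ 20.312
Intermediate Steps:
f(V) = 57/V (f(V) = (19 + 38)/V = 57/V)
P = 389536/679037 (P = -1168608*(-1/2037111) = 389536/679037 ≈ 0.57366)
c(q) = q + q² (c(q) = q + q*q = q + q²)
√(√(c(-413) + P) + f(627)) = √(√(-413*(1 - 413) + 389536/679037) + 57/627) = √(√(-413*(-412) + 389536/679037) + 57*(1/627)) = √(√(170156 + 389536/679037) + 1/11) = √(√(115542609308/679037) + 1/11) = √(2*√19614426699169099/679037 + 1/11) = √(1/11 + 2*√19614426699169099/679037)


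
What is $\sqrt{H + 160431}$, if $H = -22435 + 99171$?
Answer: $\sqrt{237167} \approx 487.0$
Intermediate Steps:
$H = 76736$
$\sqrt{H + 160431} = \sqrt{76736 + 160431} = \sqrt{237167}$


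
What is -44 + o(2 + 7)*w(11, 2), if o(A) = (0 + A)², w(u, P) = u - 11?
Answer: -44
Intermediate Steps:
w(u, P) = -11 + u
o(A) = A²
-44 + o(2 + 7)*w(11, 2) = -44 + (2 + 7)²*(-11 + 11) = -44 + 9²*0 = -44 + 81*0 = -44 + 0 = -44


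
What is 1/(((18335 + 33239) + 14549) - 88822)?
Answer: -1/22699 ≈ -4.4055e-5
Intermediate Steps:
1/(((18335 + 33239) + 14549) - 88822) = 1/((51574 + 14549) - 88822) = 1/(66123 - 88822) = 1/(-22699) = -1/22699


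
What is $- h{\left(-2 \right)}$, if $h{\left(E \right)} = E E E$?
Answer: $8$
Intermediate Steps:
$h{\left(E \right)} = E^{3}$ ($h{\left(E \right)} = E^{2} E = E^{3}$)
$- h{\left(-2 \right)} = - \left(-2\right)^{3} = \left(-1\right) \left(-8\right) = 8$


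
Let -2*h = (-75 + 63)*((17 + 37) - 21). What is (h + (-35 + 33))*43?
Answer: 8428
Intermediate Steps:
h = 198 (h = -(-75 + 63)*((17 + 37) - 21)/2 = -(-6)*(54 - 21) = -(-6)*33 = -1/2*(-396) = 198)
(h + (-35 + 33))*43 = (198 + (-35 + 33))*43 = (198 - 2)*43 = 196*43 = 8428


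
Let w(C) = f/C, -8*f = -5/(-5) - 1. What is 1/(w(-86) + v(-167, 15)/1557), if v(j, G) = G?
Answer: 519/5 ≈ 103.80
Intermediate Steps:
f = 0 (f = -(-5/(-5) - 1)/8 = -(-5*(-1/5) - 1)/8 = -(1 - 1)/8 = -1/8*0 = 0)
w(C) = 0 (w(C) = 0/C = 0)
1/(w(-86) + v(-167, 15)/1557) = 1/(0 + 15/1557) = 1/(0 + 15*(1/1557)) = 1/(0 + 5/519) = 1/(5/519) = 519/5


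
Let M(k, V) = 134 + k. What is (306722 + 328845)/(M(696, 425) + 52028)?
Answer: 635567/52858 ≈ 12.024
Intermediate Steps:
(306722 + 328845)/(M(696, 425) + 52028) = (306722 + 328845)/((134 + 696) + 52028) = 635567/(830 + 52028) = 635567/52858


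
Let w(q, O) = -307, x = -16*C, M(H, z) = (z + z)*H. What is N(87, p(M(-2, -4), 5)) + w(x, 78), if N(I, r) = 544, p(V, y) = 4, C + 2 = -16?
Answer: 237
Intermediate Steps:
C = -18 (C = -2 - 16 = -18)
M(H, z) = 2*H*z (M(H, z) = (2*z)*H = 2*H*z)
x = 288 (x = -16*(-18) = 288)
N(87, p(M(-2, -4), 5)) + w(x, 78) = 544 - 307 = 237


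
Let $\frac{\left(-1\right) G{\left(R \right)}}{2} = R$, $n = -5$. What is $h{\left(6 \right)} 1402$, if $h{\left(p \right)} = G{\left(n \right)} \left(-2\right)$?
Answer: $-28040$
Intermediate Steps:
$G{\left(R \right)} = - 2 R$
$h{\left(p \right)} = -20$ ($h{\left(p \right)} = \left(-2\right) \left(-5\right) \left(-2\right) = 10 \left(-2\right) = -20$)
$h{\left(6 \right)} 1402 = \left(-20\right) 1402 = -28040$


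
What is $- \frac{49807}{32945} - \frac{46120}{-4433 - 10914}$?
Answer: $\frac{755035371}{505606915} \approx 1.4933$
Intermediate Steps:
$- \frac{49807}{32945} - \frac{46120}{-4433 - 10914} = \left(-49807\right) \frac{1}{32945} - \frac{46120}{-15347} = - \frac{49807}{32945} - - \frac{46120}{15347} = - \frac{49807}{32945} + \frac{46120}{15347} = \frac{755035371}{505606915}$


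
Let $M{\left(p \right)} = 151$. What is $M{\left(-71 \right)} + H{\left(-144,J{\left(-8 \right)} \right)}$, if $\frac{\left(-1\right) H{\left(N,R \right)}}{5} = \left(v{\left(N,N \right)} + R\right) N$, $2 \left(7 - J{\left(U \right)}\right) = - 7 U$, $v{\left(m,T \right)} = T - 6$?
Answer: $-122969$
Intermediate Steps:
$v{\left(m,T \right)} = -6 + T$ ($v{\left(m,T \right)} = T - 6 = -6 + T$)
$J{\left(U \right)} = 7 + \frac{7 U}{2}$ ($J{\left(U \right)} = 7 - \frac{\left(-7\right) U}{2} = 7 + \frac{7 U}{2}$)
$H{\left(N,R \right)} = - 5 N \left(-6 + N + R\right)$ ($H{\left(N,R \right)} = - 5 \left(\left(-6 + N\right) + R\right) N = - 5 \left(-6 + N + R\right) N = - 5 N \left(-6 + N + R\right)$)
$M{\left(-71 \right)} + H{\left(-144,J{\left(-8 \right)} \right)} = 151 + 5 \left(-144\right) \left(6 - -144 - \left(7 + \frac{7}{2} \left(-8\right)\right)\right) = 151 + 5 \left(-144\right) \left(6 + 144 - \left(7 - 28\right)\right) = 151 + 5 \left(-144\right) \left(6 + 144 - -21\right) = 151 + 5 \left(-144\right) \left(6 + 144 + 21\right) = 151 + 5 \left(-144\right) 171 = 151 - 123120 = -122969$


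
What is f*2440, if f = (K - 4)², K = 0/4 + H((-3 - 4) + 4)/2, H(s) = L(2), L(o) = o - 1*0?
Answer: 21960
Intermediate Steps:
L(o) = o (L(o) = o + 0 = o)
H(s) = 2
K = 1 (K = 0/4 + 2/2 = 0*(¼) + 2*(½) = 0 + 1 = 1)
f = 9 (f = (1 - 4)² = (-3)² = 9)
f*2440 = 9*2440 = 21960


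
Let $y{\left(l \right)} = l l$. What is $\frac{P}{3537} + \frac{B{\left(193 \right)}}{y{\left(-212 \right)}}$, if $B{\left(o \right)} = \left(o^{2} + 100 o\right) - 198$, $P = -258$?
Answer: $\frac{62572645}{52988976} \approx 1.1809$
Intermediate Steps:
$y{\left(l \right)} = l^{2}$
$B{\left(o \right)} = -198 + o^{2} + 100 o$
$\frac{P}{3537} + \frac{B{\left(193 \right)}}{y{\left(-212 \right)}} = - \frac{258}{3537} + \frac{-198 + 193^{2} + 100 \cdot 193}{\left(-212\right)^{2}} = \left(-258\right) \frac{1}{3537} + \frac{-198 + 37249 + 19300}{44944} = - \frac{86}{1179} + 56351 \cdot \frac{1}{44944} = - \frac{86}{1179} + \frac{56351}{44944} = \frac{62572645}{52988976}$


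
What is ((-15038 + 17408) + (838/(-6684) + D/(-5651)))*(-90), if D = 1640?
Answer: -671266843365/3147607 ≈ -2.1326e+5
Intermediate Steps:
((-15038 + 17408) + (838/(-6684) + D/(-5651)))*(-90) = ((-15038 + 17408) + (838/(-6684) + 1640/(-5651)))*(-90) = (2370 + (838*(-1/6684) + 1640*(-1/5651)))*(-90) = (2370 + (-419/3342 - 1640/5651))*(-90) = (2370 - 7848649/18885642)*(-90) = (44751122891/18885642)*(-90) = -671266843365/3147607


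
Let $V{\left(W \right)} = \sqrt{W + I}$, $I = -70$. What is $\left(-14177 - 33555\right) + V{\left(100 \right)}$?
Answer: $-47732 + \sqrt{30} \approx -47727.0$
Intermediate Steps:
$V{\left(W \right)} = \sqrt{-70 + W}$ ($V{\left(W \right)} = \sqrt{W - 70} = \sqrt{-70 + W}$)
$\left(-14177 - 33555\right) + V{\left(100 \right)} = \left(-14177 - 33555\right) + \sqrt{-70 + 100} = -47732 + \sqrt{30}$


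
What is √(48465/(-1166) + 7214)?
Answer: √9751326794/1166 ≈ 84.690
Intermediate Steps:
√(48465/(-1166) + 7214) = √(48465*(-1/1166) + 7214) = √(-48465/1166 + 7214) = √(8363059/1166) = √9751326794/1166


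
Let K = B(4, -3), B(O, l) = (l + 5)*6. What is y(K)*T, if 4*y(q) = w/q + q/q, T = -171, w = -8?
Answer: -57/4 ≈ -14.250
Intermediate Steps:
B(O, l) = 30 + 6*l (B(O, l) = (5 + l)*6 = 30 + 6*l)
K = 12 (K = 30 + 6*(-3) = 30 - 18 = 12)
y(q) = ¼ - 2/q (y(q) = (-8/q + q/q)/4 = (-8/q + 1)/4 = (1 - 8/q)/4 = ¼ - 2/q)
y(K)*T = ((¼)*(-8 + 12)/12)*(-171) = ((¼)*(1/12)*4)*(-171) = (1/12)*(-171) = -57/4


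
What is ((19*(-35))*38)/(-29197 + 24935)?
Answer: 12635/2131 ≈ 5.9291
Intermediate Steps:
((19*(-35))*38)/(-29197 + 24935) = -665*38/(-4262) = -25270*(-1/4262) = 12635/2131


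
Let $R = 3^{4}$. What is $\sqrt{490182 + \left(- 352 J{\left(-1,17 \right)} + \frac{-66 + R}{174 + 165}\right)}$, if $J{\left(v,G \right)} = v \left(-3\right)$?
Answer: $\frac{\sqrt{6245650459}}{113} \approx 699.38$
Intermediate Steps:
$R = 81$
$J{\left(v,G \right)} = - 3 v$
$\sqrt{490182 + \left(- 352 J{\left(-1,17 \right)} + \frac{-66 + R}{174 + 165}\right)} = \sqrt{490182 + \left(- 352 \left(\left(-3\right) \left(-1\right)\right) + \frac{-66 + 81}{174 + 165}\right)} = \sqrt{490182 + \left(\left(-352\right) 3 + \frac{15}{339}\right)} = \sqrt{490182 + \left(-1056 + 15 \cdot \frac{1}{339}\right)} = \sqrt{490182 + \left(-1056 + \frac{5}{113}\right)} = \sqrt{490182 - \frac{119323}{113}} = \sqrt{\frac{55271243}{113}} = \frac{\sqrt{6245650459}}{113}$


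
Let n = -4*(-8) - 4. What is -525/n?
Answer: -75/4 ≈ -18.750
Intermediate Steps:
n = 28 (n = 32 - 4 = 28)
-525/n = -525/28 = -525*1/28 = -75/4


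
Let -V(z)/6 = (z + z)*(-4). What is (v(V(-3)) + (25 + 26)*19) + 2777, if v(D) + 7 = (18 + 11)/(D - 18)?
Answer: 605689/162 ≈ 3738.8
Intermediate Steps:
V(z) = 48*z (V(z) = -6*(z + z)*(-4) = -6*2*z*(-4) = -(-48)*z = 48*z)
v(D) = -7 + 29/(-18 + D) (v(D) = -7 + (18 + 11)/(D - 18) = -7 + 29/(-18 + D))
(v(V(-3)) + (25 + 26)*19) + 2777 = ((155 - 336*(-3))/(-18 + 48*(-3)) + (25 + 26)*19) + 2777 = ((155 - 7*(-144))/(-18 - 144) + 51*19) + 2777 = ((155 + 1008)/(-162) + 969) + 2777 = (-1/162*1163 + 969) + 2777 = (-1163/162 + 969) + 2777 = 155815/162 + 2777 = 605689/162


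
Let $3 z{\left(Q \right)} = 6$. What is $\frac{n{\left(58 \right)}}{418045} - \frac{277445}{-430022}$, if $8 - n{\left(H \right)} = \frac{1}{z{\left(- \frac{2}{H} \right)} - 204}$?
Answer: $\frac{5857390835156}{9078311622995} \approx 0.64521$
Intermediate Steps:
$z{\left(Q \right)} = 2$ ($z{\left(Q \right)} = \frac{1}{3} \cdot 6 = 2$)
$n{\left(H \right)} = \frac{1617}{202}$ ($n{\left(H \right)} = 8 - \frac{1}{2 - 204} = 8 - \frac{1}{-202} = 8 - - \frac{1}{202} = 8 + \frac{1}{202} = \frac{1617}{202}$)
$\frac{n{\left(58 \right)}}{418045} - \frac{277445}{-430022} = \frac{1617}{202 \cdot 418045} - \frac{277445}{-430022} = \frac{1617}{202} \cdot \frac{1}{418045} - - \frac{277445}{430022} = \frac{1617}{84445090} + \frac{277445}{430022} = \frac{5857390835156}{9078311622995}$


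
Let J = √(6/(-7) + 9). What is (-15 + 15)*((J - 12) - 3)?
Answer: 0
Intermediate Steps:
J = √399/7 (J = √(6*(-⅐) + 9) = √(-6/7 + 9) = √(57/7) = √399/7 ≈ 2.8536)
(-15 + 15)*((J - 12) - 3) = (-15 + 15)*((√399/7 - 12) - 3) = 0*((-12 + √399/7) - 3) = 0*(-15 + √399/7) = 0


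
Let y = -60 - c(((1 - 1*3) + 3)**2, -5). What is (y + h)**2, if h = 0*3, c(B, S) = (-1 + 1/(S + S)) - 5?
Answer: 290521/100 ≈ 2905.2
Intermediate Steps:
c(B, S) = -6 + 1/(2*S) (c(B, S) = (-1 + 1/(2*S)) - 5 = -6 + 1/(2*S))
y = -539/10 (y = -60 - (-6 + (1/2)/(-5)) = -60 - (-6 + (1/2)*(-1/5)) = -60 - (-6 - 1/10) = -60 - 1*(-61/10) = -60 + 61/10 = -539/10 ≈ -53.900)
h = 0
(y + h)**2 = (-539/10 + 0)**2 = (-539/10)**2 = 290521/100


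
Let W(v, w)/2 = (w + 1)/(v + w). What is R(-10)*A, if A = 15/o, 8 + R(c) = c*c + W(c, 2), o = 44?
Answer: 5475/176 ≈ 31.108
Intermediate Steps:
W(v, w) = 2*(1 + w)/(v + w) (W(v, w) = 2*((w + 1)/(v + w)) = 2*((1 + w)/(v + w)) = 2*(1 + w)/(v + w))
R(c) = -8 + c**2 + 6/(2 + c) (R(c) = -8 + (c*c + 2*(1 + 2)/(c + 2)) = -8 + (c**2 + 2*3/(2 + c)) = -8 + (c**2 + 6/(2 + c)) = -8 + c**2 + 6/(2 + c))
A = 15/44 ≈ 0.34091
R(-10)*A = ((6 + (-8 + (-10)**2)*(2 - 10))/(2 - 10))*(15/44) = ((6 + (-8 + 100)*(-8))/(-8))*(15/44) = -(6 + 92*(-8))/8*(15/44) = -(6 - 736)/8*(15/44) = -1/8*(-730)*(15/44) = (365/4)*(15/44) = 5475/176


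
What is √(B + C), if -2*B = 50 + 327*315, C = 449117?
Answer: √1590358/2 ≈ 630.55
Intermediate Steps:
B = -103055/2 (B = -(50 + 327*315)/2 = -(50 + 103005)/2 = -½*103055 = -103055/2 ≈ -51528.)
√(B + C) = √(-103055/2 + 449117) = √(795179/2) = √1590358/2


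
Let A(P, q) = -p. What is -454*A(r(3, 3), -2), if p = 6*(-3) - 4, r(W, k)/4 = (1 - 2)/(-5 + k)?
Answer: -9988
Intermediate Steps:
r(W, k) = -4/(-5 + k) (r(W, k) = 4*((1 - 2)/(-5 + k)) = 4*(-1/(-5 + k)) = -4/(-5 + k))
p = -22 (p = -18 - 4 = -22)
A(P, q) = 22 (A(P, q) = -1*(-22) = 22)
-454*A(r(3, 3), -2) = -454*22 = -9988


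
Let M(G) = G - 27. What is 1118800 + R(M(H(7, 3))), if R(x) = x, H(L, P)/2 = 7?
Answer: 1118787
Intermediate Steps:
H(L, P) = 14 (H(L, P) = 2*7 = 14)
M(G) = -27 + G
1118800 + R(M(H(7, 3))) = 1118800 + (-27 + 14) = 1118800 - 13 = 1118787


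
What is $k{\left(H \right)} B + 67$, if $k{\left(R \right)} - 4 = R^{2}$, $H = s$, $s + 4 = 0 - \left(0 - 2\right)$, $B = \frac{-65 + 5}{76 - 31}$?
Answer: $\frac{169}{3} \approx 56.333$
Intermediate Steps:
$B = - \frac{4}{3}$ ($B = - \frac{60}{45} = \left(-60\right) \frac{1}{45} = - \frac{4}{3} \approx -1.3333$)
$s = -2$ ($s = -4 + \left(0 - \left(0 - 2\right)\right) = -4 + \left(0 - -2\right) = -4 + \left(0 + 2\right) = -4 + 2 = -2$)
$H = -2$
$k{\left(R \right)} = 4 + R^{2}$
$k{\left(H \right)} B + 67 = \left(4 + \left(-2\right)^{2}\right) \left(- \frac{4}{3}\right) + 67 = \left(4 + 4\right) \left(- \frac{4}{3}\right) + 67 = 8 \left(- \frac{4}{3}\right) + 67 = - \frac{32}{3} + 67 = \frac{169}{3}$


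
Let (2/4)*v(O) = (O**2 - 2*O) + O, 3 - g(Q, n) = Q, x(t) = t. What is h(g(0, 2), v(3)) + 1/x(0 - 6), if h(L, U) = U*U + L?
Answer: 881/6 ≈ 146.83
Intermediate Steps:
g(Q, n) = 3 - Q
v(O) = -2*O + 2*O**2 (v(O) = 2*((O**2 - 2*O) + O) = 2*(O**2 - O) = -2*O + 2*O**2)
h(L, U) = L + U**2 (h(L, U) = U**2 + L = L + U**2)
h(g(0, 2), v(3)) + 1/x(0 - 6) = ((3 - 1*0) + (2*3*(-1 + 3))**2) + 1/(0 - 6) = ((3 + 0) + (2*3*2)**2) + 1/(-6) = (3 + 12**2) - 1/6 = (3 + 144) - 1/6 = 147 - 1/6 = 881/6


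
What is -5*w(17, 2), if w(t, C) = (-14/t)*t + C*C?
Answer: 50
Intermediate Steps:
w(t, C) = -14 + C²
-5*w(17, 2) = -5*(-14 + 2²) = -5*(-14 + 4) = -5*(-10) = 50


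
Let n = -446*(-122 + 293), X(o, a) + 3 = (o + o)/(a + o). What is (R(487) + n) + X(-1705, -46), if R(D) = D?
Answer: -132690872/1751 ≈ -75780.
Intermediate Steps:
X(o, a) = -3 + 2*o/(a + o) (X(o, a) = -3 + (o + o)/(a + o) = -3 + (2*o)/(a + o) = -3 + 2*o/(a + o))
n = -76266 (n = -446*171 = -76266)
(R(487) + n) + X(-1705, -46) = (487 - 76266) + (-1*(-1705) - 3*(-46))/(-46 - 1705) = -75779 + (1705 + 138)/(-1751) = -75779 - 1/1751*1843 = -75779 - 1843/1751 = -132690872/1751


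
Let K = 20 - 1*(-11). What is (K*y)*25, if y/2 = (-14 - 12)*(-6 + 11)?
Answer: -201500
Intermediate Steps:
K = 31 (K = 20 + 11 = 31)
y = -260 (y = 2*((-14 - 12)*(-6 + 11)) = 2*(-26*5) = 2*(-130) = -260)
(K*y)*25 = (31*(-260))*25 = -8060*25 = -201500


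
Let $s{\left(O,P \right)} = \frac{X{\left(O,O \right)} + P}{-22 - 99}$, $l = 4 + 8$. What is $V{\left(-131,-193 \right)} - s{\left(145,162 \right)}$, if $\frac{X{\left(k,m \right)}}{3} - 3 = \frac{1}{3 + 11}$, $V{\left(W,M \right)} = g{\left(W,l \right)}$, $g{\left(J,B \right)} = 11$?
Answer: $\frac{21031}{1694} \approx 12.415$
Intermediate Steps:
$l = 12$
$V{\left(W,M \right)} = 11$
$X{\left(k,m \right)} = \frac{129}{14}$ ($X{\left(k,m \right)} = 9 + \frac{3}{3 + 11} = 9 + \frac{3}{14} = \frac{129}{14}$)
$s{\left(O,P \right)} = - \frac{129}{1694} - \frac{P}{121}$ ($s{\left(O,P \right)} = \frac{\frac{129}{14} + P}{-22 - 99} = \frac{\frac{129}{14} + P}{-121} = \left(\frac{129}{14} + P\right) \left(- \frac{1}{121}\right) = - \frac{129}{1694} - \frac{P}{121}$)
$V{\left(-131,-193 \right)} - s{\left(145,162 \right)} = 11 - \left(- \frac{129}{1694} - \frac{162}{121}\right) = 11 - - \frac{2397}{1694} = 11 + \frac{2397}{1694} = \frac{21031}{1694}$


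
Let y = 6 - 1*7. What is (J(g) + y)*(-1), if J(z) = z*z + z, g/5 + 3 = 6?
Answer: -239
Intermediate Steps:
g = 15 (g = -15 + 5*6 = -15 + 30 = 15)
J(z) = z + z² (J(z) = z² + z = z + z²)
y = -1 (y = 6 - 7 = -1)
(J(g) + y)*(-1) = (15*(1 + 15) - 1)*(-1) = (15*16 - 1)*(-1) = (240 - 1)*(-1) = 239*(-1) = -239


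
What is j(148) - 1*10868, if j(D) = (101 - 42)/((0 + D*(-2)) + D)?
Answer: -1608523/148 ≈ -10868.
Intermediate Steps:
j(D) = -59/D (j(D) = 59/((0 - 2*D) + D) = 59/(-2*D + D) = 59/((-D)) = 59*(-1/D) = -59/D)
j(148) - 1*10868 = -59/148 - 1*10868 = -59*1/148 - 10868 = -59/148 - 10868 = -1608523/148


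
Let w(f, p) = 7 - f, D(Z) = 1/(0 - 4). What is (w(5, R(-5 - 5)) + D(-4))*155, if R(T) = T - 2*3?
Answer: 1085/4 ≈ 271.25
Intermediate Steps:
D(Z) = -1/4 (D(Z) = 1/(-4) = -1/4)
R(T) = -6 + T (R(T) = T - 6 = -6 + T)
(w(5, R(-5 - 5)) + D(-4))*155 = ((7 - 1*5) - 1/4)*155 = ((7 - 5) - 1/4)*155 = (2 - 1/4)*155 = (7/4)*155 = 1085/4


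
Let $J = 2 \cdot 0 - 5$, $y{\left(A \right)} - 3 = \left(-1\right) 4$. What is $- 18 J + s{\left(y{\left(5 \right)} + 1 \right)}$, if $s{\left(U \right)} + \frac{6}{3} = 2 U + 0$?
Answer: $88$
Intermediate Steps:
$y{\left(A \right)} = -1$ ($y{\left(A \right)} = 3 - 4 = -1$)
$J = -5$ ($J = 0 - 5 = -5$)
$s{\left(U \right)} = -2 + 2 U$ ($s{\left(U \right)} = -2 + \left(2 U + 0\right) = -2 + 2 U$)
$- 18 J + s{\left(y{\left(5 \right)} + 1 \right)} = \left(-18\right) \left(-5\right) - \left(2 - 2 \left(-1 + 1\right)\right) = 90 + \left(-2 + 2 \cdot 0\right) = 90 + \left(-2 + 0\right) = 90 - 2 = 88$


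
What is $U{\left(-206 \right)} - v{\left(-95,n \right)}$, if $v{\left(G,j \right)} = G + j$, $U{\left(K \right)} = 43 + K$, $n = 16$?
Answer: $-84$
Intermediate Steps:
$U{\left(-206 \right)} - v{\left(-95,n \right)} = \left(43 - 206\right) - \left(-95 + 16\right) = -163 - -79 = -163 + 79 = -84$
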